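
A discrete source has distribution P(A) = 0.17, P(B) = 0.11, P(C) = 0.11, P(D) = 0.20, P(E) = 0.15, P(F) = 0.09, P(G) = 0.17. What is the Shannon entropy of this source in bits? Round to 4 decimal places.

2.7573 bits

H = −Σ pᵢ log₂ pᵢ.
−0.17·log₂(0.17) = 0.4346
−0.11·log₂(0.11) = 0.3503
−0.11·log₂(0.11) = 0.3503
−0.20·log₂(0.20) = 0.4644
−0.15·log₂(0.15) = 0.4105
−0.09·log₂(0.09) = 0.3127
−0.17·log₂(0.17) = 0.4346
Sum ≈ 2.7573 → 2.7573 bits.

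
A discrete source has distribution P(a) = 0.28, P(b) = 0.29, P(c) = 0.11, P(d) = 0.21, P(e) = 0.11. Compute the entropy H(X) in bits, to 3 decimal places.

H = −Σ pᵢ log₂ pᵢ.
−0.28·log₂(0.28) = 0.5142
−0.29·log₂(0.29) = 0.5179
−0.11·log₂(0.11) = 0.3503
−0.21·log₂(0.21) = 0.4728
−0.11·log₂(0.11) = 0.3503
Sum ≈ 2.2055 → 2.206 bits.

2.206 bits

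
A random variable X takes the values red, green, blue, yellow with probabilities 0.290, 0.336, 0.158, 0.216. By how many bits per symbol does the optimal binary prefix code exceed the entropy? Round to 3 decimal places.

Entropy H = −Σ p log₂ p ≈ 1.9447 bits.
Huffman merges: 79/500+27/125→187/500; 29/100+42/125→313/500; 187/500+313/500→1. L = 2 ≈ 2.0000.
L − H = 2.0000 − 1.9447 = 0.055 bits.

0.055 bits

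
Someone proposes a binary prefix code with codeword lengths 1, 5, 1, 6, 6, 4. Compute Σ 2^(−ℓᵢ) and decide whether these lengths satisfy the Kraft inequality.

1.125; no

With common denominator 2^6 = 64: Σ 2^(−ℓᵢ) = 32/64 + 2/64 + 32/64 + 1/64 + 1/64 + 4/64 = 72/64 = 1.125.
Kraft's inequality requires Σ ≤ 1; here Σ = 1.125 > 1, so no such prefix code exists.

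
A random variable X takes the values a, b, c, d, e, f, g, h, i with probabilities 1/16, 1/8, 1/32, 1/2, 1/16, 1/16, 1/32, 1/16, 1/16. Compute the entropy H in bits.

Each probability is a power of 1/2, so log₂(1/p) is an integer.
H = Σ p·log₂(1/p) = 1/16·4 + 1/8·3 + 1/32·5 + 1/2·1 + 1/16·4 + 1/16·4 + 1/32·5 + 1/16·4 + 1/16·4 = 2.4375 bits.

2.4375 bits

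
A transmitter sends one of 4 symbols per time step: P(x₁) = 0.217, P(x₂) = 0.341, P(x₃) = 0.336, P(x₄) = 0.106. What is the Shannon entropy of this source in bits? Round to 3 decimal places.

H = −Σ pᵢ log₂ pᵢ.
−0.217·log₂(0.217) = 0.4783
−0.341·log₂(0.341) = 0.5293
−0.336·log₂(0.336) = 0.5287
−0.106·log₂(0.106) = 0.3432
Sum ≈ 1.8795 → 1.880 bits.

1.880 bits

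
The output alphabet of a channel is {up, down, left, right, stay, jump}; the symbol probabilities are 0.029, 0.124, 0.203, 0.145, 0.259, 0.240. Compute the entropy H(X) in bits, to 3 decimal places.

H = −Σ pᵢ log₂ pᵢ.
−0.029·log₂(0.029) = 0.1481
−0.124·log₂(0.124) = 0.3734
−0.203·log₂(0.203) = 0.4670
−0.145·log₂(0.145) = 0.4040
−0.259·log₂(0.259) = 0.5048
−0.240·log₂(0.240) = 0.4941
Sum ≈ 2.3914 → 2.391 bits.

2.391 bits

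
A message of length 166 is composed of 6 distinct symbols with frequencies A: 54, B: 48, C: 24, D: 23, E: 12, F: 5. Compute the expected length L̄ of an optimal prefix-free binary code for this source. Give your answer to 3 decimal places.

Probabilities are the counts divided by 166.
Repeatedly combine the two least-probable nodes; the expected code length is the sum of the merged weights.
merge 5/166 + 6/83 → 17/166
merge 17/166 + 23/166 → 20/83
merge 12/83 + 20/83 → 32/83
merge 24/83 + 27/83 → 51/83
merge 32/83 + 51/83 → 1
L = 17/166 + 20/83 + 32/83 + 51/83 + 1 = 389/166 ≈ 2.343 bits/symbol.

2.343 bits/symbol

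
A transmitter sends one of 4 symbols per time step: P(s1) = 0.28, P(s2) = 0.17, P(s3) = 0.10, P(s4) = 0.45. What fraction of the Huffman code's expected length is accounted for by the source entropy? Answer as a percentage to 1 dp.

98.9%

Entropy H = −Σ p log₂ p ≈ 1.7994 bits.
Huffman merges: 1/10+17/100→27/100; 27/100+7/25→11/20; 9/20+11/20→1. L = 91/50 ≈ 1.8200.
Efficiency = H/L = 1.7994/1.8200 = 98.9%.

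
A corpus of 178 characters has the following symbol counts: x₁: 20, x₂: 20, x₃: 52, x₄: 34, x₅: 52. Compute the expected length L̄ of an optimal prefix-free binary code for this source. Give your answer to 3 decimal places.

Probabilities are the counts divided by 178.
Repeatedly combine the two least-probable nodes; the expected code length is the sum of the merged weights.
merge 10/89 + 10/89 → 20/89
merge 17/89 + 20/89 → 37/89
merge 26/89 + 26/89 → 52/89
merge 37/89 + 52/89 → 1
L = 20/89 + 37/89 + 52/89 + 1 = 198/89 ≈ 2.225 bits/symbol.

2.225 bits/symbol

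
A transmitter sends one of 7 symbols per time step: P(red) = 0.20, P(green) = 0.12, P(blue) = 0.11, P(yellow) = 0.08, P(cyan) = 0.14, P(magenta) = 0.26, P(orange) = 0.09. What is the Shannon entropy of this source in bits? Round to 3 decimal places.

H = −Σ pᵢ log₂ pᵢ.
−0.20·log₂(0.20) = 0.4644
−0.12·log₂(0.12) = 0.3671
−0.11·log₂(0.11) = 0.3503
−0.08·log₂(0.08) = 0.2915
−0.14·log₂(0.14) = 0.3971
−0.26·log₂(0.26) = 0.5053
−0.09·log₂(0.09) = 0.3127
Sum ≈ 2.6883 → 2.688 bits.

2.688 bits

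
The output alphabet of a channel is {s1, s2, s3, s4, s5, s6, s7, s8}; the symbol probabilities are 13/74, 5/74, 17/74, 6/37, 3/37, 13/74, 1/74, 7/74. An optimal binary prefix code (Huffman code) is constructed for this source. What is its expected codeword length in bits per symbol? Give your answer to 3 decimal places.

Repeatedly combine the two least-probable nodes; the expected code length is the sum of the merged weights.
merge 1/74 + 5/74 → 3/37
merge 3/37 + 3/37 → 6/37
merge 7/74 + 6/37 → 19/74
merge 6/37 + 13/74 → 25/74
merge 13/74 + 17/74 → 15/37
merge 19/74 + 25/74 → 22/37
merge 15/37 + 22/37 → 1
L = 3/37 + 6/37 + 19/74 + 25/74 + 15/37 + 22/37 + 1 = 105/37 ≈ 2.838 bits/symbol.

2.838 bits/symbol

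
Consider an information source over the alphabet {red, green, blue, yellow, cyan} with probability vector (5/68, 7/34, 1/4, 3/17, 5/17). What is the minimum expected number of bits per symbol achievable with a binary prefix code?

2.25 bits/symbol

Repeatedly combine the two least-probable nodes; the expected code length is the sum of the merged weights.
merge 5/68 + 3/17 → 1/4
merge 7/34 + 1/4 → 31/68
merge 1/4 + 5/17 → 37/68
merge 31/68 + 37/68 → 1
L = 1/4 + 31/68 + 37/68 + 1 = 9/4 = 2.25 bits/symbol.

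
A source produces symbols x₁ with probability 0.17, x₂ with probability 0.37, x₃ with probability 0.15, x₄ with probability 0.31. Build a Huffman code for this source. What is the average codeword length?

Repeatedly combine the two least-probable nodes; the expected code length is the sum of the merged weights.
merge 3/20 + 17/100 → 8/25
merge 31/100 + 8/25 → 63/100
merge 37/100 + 63/100 → 1
L = 8/25 + 63/100 + 1 = 39/20 = 1.95 bits/symbol.

1.95 bits/symbol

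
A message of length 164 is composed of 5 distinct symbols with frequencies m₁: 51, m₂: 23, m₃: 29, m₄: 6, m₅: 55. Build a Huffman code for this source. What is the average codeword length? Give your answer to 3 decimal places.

Probabilities are the counts divided by 164.
Repeatedly combine the two least-probable nodes; the expected code length is the sum of the merged weights.
merge 3/82 + 23/164 → 29/164
merge 29/164 + 29/164 → 29/82
merge 51/164 + 55/164 → 53/82
merge 29/82 + 53/82 → 1
L = 29/164 + 29/82 + 53/82 + 1 = 357/164 ≈ 2.177 bits/symbol.

2.177 bits/symbol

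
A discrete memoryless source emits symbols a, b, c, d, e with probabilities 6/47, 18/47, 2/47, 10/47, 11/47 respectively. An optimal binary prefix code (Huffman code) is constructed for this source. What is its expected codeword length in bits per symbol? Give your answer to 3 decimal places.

2.170 bits/symbol

Repeatedly combine the two least-probable nodes; the expected code length is the sum of the merged weights.
merge 2/47 + 6/47 → 8/47
merge 8/47 + 10/47 → 18/47
merge 11/47 + 18/47 → 29/47
merge 18/47 + 29/47 → 1
L = 8/47 + 18/47 + 29/47 + 1 = 102/47 ≈ 2.170 bits/symbol.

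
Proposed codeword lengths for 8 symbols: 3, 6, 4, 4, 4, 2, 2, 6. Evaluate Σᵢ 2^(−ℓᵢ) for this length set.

0.84375

With common denominator 2^6 = 64: Σ 2^(−ℓᵢ) = 8/64 + 1/64 + 4/64 + 4/64 + 4/64 + 16/64 + 16/64 + 1/64 = 54/64 = 0.84375.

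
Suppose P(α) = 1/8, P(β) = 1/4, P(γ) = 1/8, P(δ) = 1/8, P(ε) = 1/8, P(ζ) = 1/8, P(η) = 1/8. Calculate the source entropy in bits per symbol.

Each probability is a power of 1/2, so log₂(1/p) is an integer.
H = Σ p·log₂(1/p) = 1/8·3 + 1/4·2 + 1/8·3 + 1/8·3 + 1/8·3 + 1/8·3 + 1/8·3 = 2.75 bits.

2.75 bits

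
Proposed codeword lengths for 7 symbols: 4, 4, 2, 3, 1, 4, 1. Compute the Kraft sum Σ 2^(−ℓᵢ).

1.5625

With common denominator 2^4 = 16: Σ 2^(−ℓᵢ) = 1/16 + 1/16 + 4/16 + 2/16 + 8/16 + 1/16 + 8/16 = 25/16 = 1.5625.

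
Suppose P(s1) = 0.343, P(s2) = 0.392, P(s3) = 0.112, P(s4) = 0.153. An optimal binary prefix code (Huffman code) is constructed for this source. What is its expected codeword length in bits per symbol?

1.873 bits/symbol

Repeatedly combine the two least-probable nodes; the expected code length is the sum of the merged weights.
merge 14/125 + 153/1000 → 53/200
merge 53/200 + 343/1000 → 76/125
merge 49/125 + 76/125 → 1
L = 53/200 + 76/125 + 1 = 1873/1000 = 1.873 bits/symbol.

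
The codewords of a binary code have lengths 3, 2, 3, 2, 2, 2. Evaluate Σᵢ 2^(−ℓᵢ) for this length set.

1.25

With common denominator 2^3 = 8: Σ 2^(−ℓᵢ) = 1/8 + 2/8 + 1/8 + 2/8 + 2/8 + 2/8 = 10/8 = 1.25.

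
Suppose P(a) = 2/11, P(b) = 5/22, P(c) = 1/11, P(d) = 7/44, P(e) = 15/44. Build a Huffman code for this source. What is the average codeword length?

2.25 bits/symbol

Repeatedly combine the two least-probable nodes; the expected code length is the sum of the merged weights.
merge 1/11 + 7/44 → 1/4
merge 2/11 + 5/22 → 9/22
merge 1/4 + 15/44 → 13/22
merge 9/22 + 13/22 → 1
L = 1/4 + 9/22 + 13/22 + 1 = 9/4 = 2.25 bits/symbol.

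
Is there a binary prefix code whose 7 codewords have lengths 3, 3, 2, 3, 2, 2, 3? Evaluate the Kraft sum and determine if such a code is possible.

1.25; no

With common denominator 2^3 = 8: Σ 2^(−ℓᵢ) = 1/8 + 1/8 + 2/8 + 1/8 + 2/8 + 2/8 + 1/8 = 10/8 = 1.25.
Kraft's inequality requires Σ ≤ 1; here Σ = 1.25 > 1, so no such prefix code exists.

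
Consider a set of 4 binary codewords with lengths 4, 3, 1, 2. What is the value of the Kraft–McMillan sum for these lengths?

With common denominator 2^4 = 16: Σ 2^(−ℓᵢ) = 1/16 + 2/16 + 8/16 + 4/16 = 15/16 = 0.9375.

0.9375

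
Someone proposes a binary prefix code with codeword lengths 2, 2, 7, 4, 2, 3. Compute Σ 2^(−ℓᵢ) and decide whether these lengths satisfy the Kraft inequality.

With common denominator 2^7 = 128: Σ 2^(−ℓᵢ) = 32/128 + 32/128 + 1/128 + 8/128 + 32/128 + 16/128 = 121/128 = 0.9453125.
Kraft's inequality requires Σ ≤ 1; here Σ = 0.9453125 ≤ 1, so such a prefix code exists.

0.9453125; yes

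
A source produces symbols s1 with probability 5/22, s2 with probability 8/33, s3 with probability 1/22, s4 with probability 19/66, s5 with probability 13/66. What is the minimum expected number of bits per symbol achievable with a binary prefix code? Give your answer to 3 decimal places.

Repeatedly combine the two least-probable nodes; the expected code length is the sum of the merged weights.
merge 1/22 + 13/66 → 8/33
merge 5/22 + 8/33 → 31/66
merge 8/33 + 19/66 → 35/66
merge 31/66 + 35/66 → 1
L = 8/33 + 31/66 + 35/66 + 1 = 74/33 ≈ 2.242 bits/symbol.

2.242 bits/symbol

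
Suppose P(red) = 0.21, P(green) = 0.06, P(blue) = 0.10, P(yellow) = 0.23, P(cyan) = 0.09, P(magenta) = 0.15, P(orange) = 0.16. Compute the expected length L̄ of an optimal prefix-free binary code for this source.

2.71 bits/symbol

Repeatedly combine the two least-probable nodes; the expected code length is the sum of the merged weights.
merge 3/50 + 9/100 → 3/20
merge 1/10 + 3/20 → 1/4
merge 3/20 + 4/25 → 31/100
merge 21/100 + 23/100 → 11/25
merge 1/4 + 31/100 → 14/25
merge 11/25 + 14/25 → 1
L = 3/20 + 1/4 + 31/100 + 11/25 + 14/25 + 1 = 271/100 = 2.71 bits/symbol.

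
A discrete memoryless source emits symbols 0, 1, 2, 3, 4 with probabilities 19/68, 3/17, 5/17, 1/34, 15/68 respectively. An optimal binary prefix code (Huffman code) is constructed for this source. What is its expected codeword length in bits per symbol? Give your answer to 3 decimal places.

2.206 bits/symbol

Repeatedly combine the two least-probable nodes; the expected code length is the sum of the merged weights.
merge 1/34 + 3/17 → 7/34
merge 7/34 + 15/68 → 29/68
merge 19/68 + 5/17 → 39/68
merge 29/68 + 39/68 → 1
L = 7/34 + 29/68 + 39/68 + 1 = 75/34 ≈ 2.206 bits/symbol.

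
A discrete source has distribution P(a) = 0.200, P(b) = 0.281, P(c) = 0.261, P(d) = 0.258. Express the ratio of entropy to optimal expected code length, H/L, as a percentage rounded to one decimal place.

Entropy H = −Σ p log₂ p ≈ 1.9891 bits.
Huffman merges: 1/5+129/500→229/500; 261/1000+281/1000→271/500; 229/500+271/500→1. L = 2 ≈ 2.0000.
Efficiency = H/L = 1.9891/2.0000 = 99.5%.

99.5%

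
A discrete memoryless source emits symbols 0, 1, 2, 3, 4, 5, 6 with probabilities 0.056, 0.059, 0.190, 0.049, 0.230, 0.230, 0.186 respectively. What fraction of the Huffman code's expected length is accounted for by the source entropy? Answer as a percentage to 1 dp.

Entropy H = −Σ p log₂ p ≈ 2.5689 bits.
Huffman merges: 49/1000+7/125→21/200; 59/1000+21/200→41/250; 41/250+93/500→7/20; 19/100+23/100→21/50; 23/100+7/20→29/50; 21/50+29/50→1. L = 2619/1000 ≈ 2.6190.
Efficiency = H/L = 2.5689/2.6190 = 98.1%.

98.1%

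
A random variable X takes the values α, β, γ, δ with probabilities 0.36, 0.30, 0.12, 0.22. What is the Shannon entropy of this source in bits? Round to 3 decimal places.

1.899 bits

H = −Σ pᵢ log₂ pᵢ.
−0.36·log₂(0.36) = 0.5306
−0.30·log₂(0.30) = 0.5211
−0.12·log₂(0.12) = 0.3671
−0.22·log₂(0.22) = 0.4806
Sum ≈ 1.8993 → 1.899 bits.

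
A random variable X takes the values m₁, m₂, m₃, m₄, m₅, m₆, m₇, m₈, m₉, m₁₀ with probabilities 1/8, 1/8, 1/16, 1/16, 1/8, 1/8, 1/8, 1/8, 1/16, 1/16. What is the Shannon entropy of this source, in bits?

Each probability is a power of 1/2, so log₂(1/p) is an integer.
H = Σ p·log₂(1/p) = 1/8·3 + 1/8·3 + 1/16·4 + 1/16·4 + 1/8·3 + 1/8·3 + 1/8·3 + 1/8·3 + 1/16·4 + 1/16·4 = 3.25 bits.

3.25 bits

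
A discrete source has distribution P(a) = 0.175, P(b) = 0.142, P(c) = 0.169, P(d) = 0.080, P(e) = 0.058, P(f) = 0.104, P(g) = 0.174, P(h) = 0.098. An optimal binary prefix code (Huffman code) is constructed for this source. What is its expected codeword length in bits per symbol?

2.963 bits/symbol

Repeatedly combine the two least-probable nodes; the expected code length is the sum of the merged weights.
merge 29/500 + 2/25 → 69/500
merge 49/500 + 13/125 → 101/500
merge 69/500 + 71/500 → 7/25
merge 169/1000 + 87/500 → 343/1000
merge 7/40 + 101/500 → 377/1000
merge 7/25 + 343/1000 → 623/1000
merge 377/1000 + 623/1000 → 1
L = 69/500 + 101/500 + 7/25 + 343/1000 + 377/1000 + 623/1000 + 1 = 2963/1000 = 2.963 bits/symbol.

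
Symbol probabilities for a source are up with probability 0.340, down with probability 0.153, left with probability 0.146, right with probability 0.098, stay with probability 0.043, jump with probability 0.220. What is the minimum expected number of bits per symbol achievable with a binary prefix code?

Repeatedly combine the two least-probable nodes; the expected code length is the sum of the merged weights.
merge 43/1000 + 49/500 → 141/1000
merge 141/1000 + 73/500 → 287/1000
merge 153/1000 + 11/50 → 373/1000
merge 287/1000 + 17/50 → 627/1000
merge 373/1000 + 627/1000 → 1
L = 141/1000 + 287/1000 + 373/1000 + 627/1000 + 1 = 607/250 = 2.428 bits/symbol.

2.428 bits/symbol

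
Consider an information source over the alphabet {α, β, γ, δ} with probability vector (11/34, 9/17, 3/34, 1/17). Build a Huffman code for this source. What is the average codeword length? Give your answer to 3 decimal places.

Repeatedly combine the two least-probable nodes; the expected code length is the sum of the merged weights.
merge 1/17 + 3/34 → 5/34
merge 5/34 + 11/34 → 8/17
merge 8/17 + 9/17 → 1
L = 5/34 + 8/17 + 1 = 55/34 ≈ 1.618 bits/symbol.

1.618 bits/symbol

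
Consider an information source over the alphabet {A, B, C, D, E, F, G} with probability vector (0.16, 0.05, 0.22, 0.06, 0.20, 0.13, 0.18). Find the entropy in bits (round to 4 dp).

2.6556 bits

H = −Σ pᵢ log₂ pᵢ.
−0.16·log₂(0.16) = 0.4230
−0.05·log₂(0.05) = 0.2161
−0.22·log₂(0.22) = 0.4806
−0.06·log₂(0.06) = 0.2435
−0.20·log₂(0.20) = 0.4644
−0.13·log₂(0.13) = 0.3826
−0.18·log₂(0.18) = 0.4453
Sum ≈ 2.6556 → 2.6556 bits.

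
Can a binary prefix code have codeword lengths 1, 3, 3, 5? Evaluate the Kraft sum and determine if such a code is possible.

With common denominator 2^5 = 32: Σ 2^(−ℓᵢ) = 16/32 + 4/32 + 4/32 + 1/32 = 25/32 = 0.78125.
Kraft's inequality requires Σ ≤ 1; here Σ = 0.78125 ≤ 1, so such a prefix code exists.

0.78125; yes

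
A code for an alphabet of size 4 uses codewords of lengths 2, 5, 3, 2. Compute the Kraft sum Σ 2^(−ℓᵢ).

With common denominator 2^5 = 32: Σ 2^(−ℓᵢ) = 8/32 + 1/32 + 4/32 + 8/32 = 21/32 = 0.65625.

0.65625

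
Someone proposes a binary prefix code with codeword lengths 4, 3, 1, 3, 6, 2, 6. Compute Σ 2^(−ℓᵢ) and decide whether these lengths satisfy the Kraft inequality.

With common denominator 2^6 = 64: Σ 2^(−ℓᵢ) = 4/64 + 8/64 + 32/64 + 8/64 + 1/64 + 16/64 + 1/64 = 70/64 = 1.09375.
Kraft's inequality requires Σ ≤ 1; here Σ = 1.09375 > 1, so no such prefix code exists.

1.09375; no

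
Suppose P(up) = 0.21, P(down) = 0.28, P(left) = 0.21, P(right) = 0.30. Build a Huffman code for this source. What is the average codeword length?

2 bits/symbol

Repeatedly combine the two least-probable nodes; the expected code length is the sum of the merged weights.
merge 21/100 + 21/100 → 21/50
merge 7/25 + 3/10 → 29/50
merge 21/50 + 29/50 → 1
L = 21/50 + 29/50 + 1 = 2 bits/symbol.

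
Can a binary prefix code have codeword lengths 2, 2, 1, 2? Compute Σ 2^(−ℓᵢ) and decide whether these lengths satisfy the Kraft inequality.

1.25; no

With common denominator 2^2 = 4: Σ 2^(−ℓᵢ) = 1/4 + 1/4 + 2/4 + 1/4 = 5/4 = 1.25.
Kraft's inequality requires Σ ≤ 1; here Σ = 1.25 > 1, so no such prefix code exists.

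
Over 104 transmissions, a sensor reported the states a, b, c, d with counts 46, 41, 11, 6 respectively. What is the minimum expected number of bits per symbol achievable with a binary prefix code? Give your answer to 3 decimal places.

Probabilities are the counts divided by 104.
Repeatedly combine the two least-probable nodes; the expected code length is the sum of the merged weights.
merge 3/52 + 11/104 → 17/104
merge 17/104 + 41/104 → 29/52
merge 23/52 + 29/52 → 1
L = 17/104 + 29/52 + 1 = 179/104 ≈ 1.721 bits/symbol.

1.721 bits/symbol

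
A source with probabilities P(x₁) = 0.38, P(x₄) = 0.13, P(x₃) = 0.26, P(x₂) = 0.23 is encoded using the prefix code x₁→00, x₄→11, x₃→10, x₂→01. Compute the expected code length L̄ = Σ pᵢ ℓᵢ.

L̄ = Σ pᵢ·ℓᵢ = 0.38·2 + 0.13·2 + 0.26·2 + 0.23·2 = 2 bits/symbol.

2 bits/symbol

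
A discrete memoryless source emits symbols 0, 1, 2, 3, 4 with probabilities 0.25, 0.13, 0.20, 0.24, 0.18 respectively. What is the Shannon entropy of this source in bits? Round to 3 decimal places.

2.286 bits

H = −Σ pᵢ log₂ pᵢ.
−0.25·log₂(0.25) = 0.5000
−0.13·log₂(0.13) = 0.3826
−0.20·log₂(0.20) = 0.4644
−0.24·log₂(0.24) = 0.4941
−0.18·log₂(0.18) = 0.4453
Sum ≈ 2.2865 → 2.286 bits.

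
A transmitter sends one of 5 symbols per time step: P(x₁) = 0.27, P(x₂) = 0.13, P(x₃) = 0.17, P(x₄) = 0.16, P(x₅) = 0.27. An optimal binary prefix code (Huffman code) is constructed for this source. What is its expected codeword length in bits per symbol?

Repeatedly combine the two least-probable nodes; the expected code length is the sum of the merged weights.
merge 13/100 + 4/25 → 29/100
merge 17/100 + 27/100 → 11/25
merge 27/100 + 29/100 → 14/25
merge 11/25 + 14/25 → 1
L = 29/100 + 11/25 + 14/25 + 1 = 229/100 = 2.29 bits/symbol.

2.29 bits/symbol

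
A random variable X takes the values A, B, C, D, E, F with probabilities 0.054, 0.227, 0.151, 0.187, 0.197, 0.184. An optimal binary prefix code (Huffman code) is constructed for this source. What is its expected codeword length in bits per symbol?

2.576 bits/symbol

Repeatedly combine the two least-probable nodes; the expected code length is the sum of the merged weights.
merge 27/500 + 151/1000 → 41/200
merge 23/125 + 187/1000 → 371/1000
merge 197/1000 + 41/200 → 201/500
merge 227/1000 + 371/1000 → 299/500
merge 201/500 + 299/500 → 1
L = 41/200 + 371/1000 + 201/500 + 299/500 + 1 = 322/125 = 2.576 bits/symbol.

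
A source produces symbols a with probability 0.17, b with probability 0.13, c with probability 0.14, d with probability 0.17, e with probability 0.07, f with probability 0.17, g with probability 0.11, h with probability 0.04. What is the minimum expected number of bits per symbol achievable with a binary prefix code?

Repeatedly combine the two least-probable nodes; the expected code length is the sum of the merged weights.
merge 1/25 + 7/100 → 11/100
merge 11/100 + 11/100 → 11/50
merge 13/100 + 7/50 → 27/100
merge 17/100 + 17/100 → 17/50
merge 17/100 + 11/50 → 39/100
merge 27/100 + 17/50 → 61/100
merge 39/100 + 61/100 → 1
L = 11/100 + 11/50 + 27/100 + 17/50 + 39/100 + 61/100 + 1 = 147/50 = 2.94 bits/symbol.

2.94 bits/symbol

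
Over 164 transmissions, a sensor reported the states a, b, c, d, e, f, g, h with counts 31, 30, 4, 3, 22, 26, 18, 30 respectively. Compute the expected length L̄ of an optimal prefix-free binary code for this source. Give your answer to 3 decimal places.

Probabilities are the counts divided by 164.
Repeatedly combine the two least-probable nodes; the expected code length is the sum of the merged weights.
merge 3/164 + 1/41 → 7/164
merge 7/164 + 9/82 → 25/164
merge 11/82 + 25/164 → 47/164
merge 13/82 + 15/82 → 14/41
merge 15/82 + 31/164 → 61/164
merge 47/164 + 14/41 → 103/164
merge 61/164 + 103/164 → 1
L = 7/164 + 25/164 + 47/164 + 14/41 + 61/164 + 103/164 + 1 = 463/164 ≈ 2.823 bits/symbol.

2.823 bits/symbol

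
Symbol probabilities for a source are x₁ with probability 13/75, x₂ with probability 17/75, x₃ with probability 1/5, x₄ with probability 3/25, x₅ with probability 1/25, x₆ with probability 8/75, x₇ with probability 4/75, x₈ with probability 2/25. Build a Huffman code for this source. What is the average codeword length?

Repeatedly combine the two least-probable nodes; the expected code length is the sum of the merged weights.
merge 1/25 + 4/75 → 7/75
merge 2/25 + 7/75 → 13/75
merge 8/75 + 3/25 → 17/75
merge 13/75 + 13/75 → 26/75
merge 1/5 + 17/75 → 32/75
merge 17/75 + 26/75 → 43/75
merge 32/75 + 43/75 → 1
L = 7/75 + 13/75 + 17/75 + 26/75 + 32/75 + 43/75 + 1 = 71/25 = 2.84 bits/symbol.

2.84 bits/symbol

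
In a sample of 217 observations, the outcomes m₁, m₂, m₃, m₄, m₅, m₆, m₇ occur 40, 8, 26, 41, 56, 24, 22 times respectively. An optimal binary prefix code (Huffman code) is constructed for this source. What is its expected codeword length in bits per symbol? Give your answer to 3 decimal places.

Probabilities are the counts divided by 217.
Repeatedly combine the two least-probable nodes; the expected code length is the sum of the merged weights.
merge 8/217 + 22/217 → 30/217
merge 24/217 + 26/217 → 50/217
merge 30/217 + 40/217 → 10/31
merge 41/217 + 50/217 → 13/31
merge 8/31 + 10/31 → 18/31
merge 13/31 + 18/31 → 1
L = 30/217 + 50/217 + 10/31 + 13/31 + 18/31 + 1 = 584/217 ≈ 2.691 bits/symbol.

2.691 bits/symbol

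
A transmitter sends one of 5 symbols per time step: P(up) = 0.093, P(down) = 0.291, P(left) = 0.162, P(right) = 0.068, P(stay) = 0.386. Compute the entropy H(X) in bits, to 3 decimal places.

2.056 bits

H = −Σ pᵢ log₂ pᵢ.
−0.093·log₂(0.093) = 0.3187
−0.291·log₂(0.291) = 0.5182
−0.162·log₂(0.162) = 0.4254
−0.068·log₂(0.068) = 0.2637
−0.386·log₂(0.386) = 0.5301
Sum ≈ 2.0562 → 2.056 bits.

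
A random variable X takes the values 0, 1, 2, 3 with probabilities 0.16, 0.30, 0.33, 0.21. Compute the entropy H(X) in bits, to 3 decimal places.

1.945 bits

H = −Σ pᵢ log₂ pᵢ.
−0.16·log₂(0.16) = 0.4230
−0.30·log₂(0.30) = 0.5211
−0.33·log₂(0.33) = 0.5278
−0.21·log₂(0.21) = 0.4728
Sum ≈ 1.9448 → 1.945 bits.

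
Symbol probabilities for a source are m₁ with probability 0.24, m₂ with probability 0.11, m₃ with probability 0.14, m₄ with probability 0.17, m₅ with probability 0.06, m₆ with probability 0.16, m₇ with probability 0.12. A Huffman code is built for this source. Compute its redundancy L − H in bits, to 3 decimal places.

Entropy H = −Σ p log₂ p ≈ 2.7097 bits.
Huffman merges: 3/50+11/100→17/100; 3/25+7/50→13/50; 4/25+17/100→33/100; 17/100+6/25→41/100; 13/50+33/100→59/100; 41/100+59/100→1. L = 69/25 ≈ 2.7600.
L − H = 2.7600 − 2.7097 = 0.050 bits.

0.050 bits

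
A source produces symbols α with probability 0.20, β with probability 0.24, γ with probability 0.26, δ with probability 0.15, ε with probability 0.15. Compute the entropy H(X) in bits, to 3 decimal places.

2.285 bits

H = −Σ pᵢ log₂ pᵢ.
−0.20·log₂(0.20) = 0.4644
−0.24·log₂(0.24) = 0.4941
−0.26·log₂(0.26) = 0.5053
−0.15·log₂(0.15) = 0.4105
−0.15·log₂(0.15) = 0.4105
Sum ≈ 2.2849 → 2.285 bits.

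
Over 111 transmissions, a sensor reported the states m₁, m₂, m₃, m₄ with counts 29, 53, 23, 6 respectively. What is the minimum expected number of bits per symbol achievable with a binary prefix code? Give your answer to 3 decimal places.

1.784 bits/symbol

Probabilities are the counts divided by 111.
Repeatedly combine the two least-probable nodes; the expected code length is the sum of the merged weights.
merge 2/37 + 23/111 → 29/111
merge 29/111 + 29/111 → 58/111
merge 53/111 + 58/111 → 1
L = 29/111 + 58/111 + 1 = 66/37 ≈ 1.784 bits/symbol.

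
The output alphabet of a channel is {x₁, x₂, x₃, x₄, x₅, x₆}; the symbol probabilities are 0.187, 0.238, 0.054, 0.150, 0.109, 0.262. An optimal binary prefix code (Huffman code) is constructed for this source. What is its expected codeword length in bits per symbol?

2.476 bits/symbol

Repeatedly combine the two least-probable nodes; the expected code length is the sum of the merged weights.
merge 27/500 + 109/1000 → 163/1000
merge 3/20 + 163/1000 → 313/1000
merge 187/1000 + 119/500 → 17/40
merge 131/500 + 313/1000 → 23/40
merge 17/40 + 23/40 → 1
L = 163/1000 + 313/1000 + 17/40 + 23/40 + 1 = 619/250 = 2.476 bits/symbol.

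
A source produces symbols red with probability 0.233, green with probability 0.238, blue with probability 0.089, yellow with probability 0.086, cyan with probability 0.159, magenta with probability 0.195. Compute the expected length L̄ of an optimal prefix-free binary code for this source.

2.509 bits/symbol

Repeatedly combine the two least-probable nodes; the expected code length is the sum of the merged weights.
merge 43/500 + 89/1000 → 7/40
merge 159/1000 + 7/40 → 167/500
merge 39/200 + 233/1000 → 107/250
merge 119/500 + 167/500 → 143/250
merge 107/250 + 143/250 → 1
L = 7/40 + 167/500 + 107/250 + 143/250 + 1 = 2509/1000 = 2.509 bits/symbol.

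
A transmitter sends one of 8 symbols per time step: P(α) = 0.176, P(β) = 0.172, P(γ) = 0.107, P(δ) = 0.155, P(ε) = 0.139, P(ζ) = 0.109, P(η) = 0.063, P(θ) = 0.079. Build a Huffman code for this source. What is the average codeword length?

2.966 bits/symbol

Repeatedly combine the two least-probable nodes; the expected code length is the sum of the merged weights.
merge 63/1000 + 79/1000 → 71/500
merge 107/1000 + 109/1000 → 27/125
merge 139/1000 + 71/500 → 281/1000
merge 31/200 + 43/250 → 327/1000
merge 22/125 + 27/125 → 49/125
merge 281/1000 + 327/1000 → 76/125
merge 49/125 + 76/125 → 1
L = 71/500 + 27/125 + 281/1000 + 327/1000 + 49/125 + 76/125 + 1 = 1483/500 = 2.966 bits/symbol.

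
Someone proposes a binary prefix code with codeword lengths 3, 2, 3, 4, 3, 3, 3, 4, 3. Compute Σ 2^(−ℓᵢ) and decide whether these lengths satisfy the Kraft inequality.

1.125; no

With common denominator 2^4 = 16: Σ 2^(−ℓᵢ) = 2/16 + 4/16 + 2/16 + 1/16 + 2/16 + 2/16 + 2/16 + 1/16 + 2/16 = 18/16 = 1.125.
Kraft's inequality requires Σ ≤ 1; here Σ = 1.125 > 1, so no such prefix code exists.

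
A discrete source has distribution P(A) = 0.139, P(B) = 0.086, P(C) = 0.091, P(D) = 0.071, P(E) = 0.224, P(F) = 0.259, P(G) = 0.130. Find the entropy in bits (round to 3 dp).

H = −Σ pᵢ log₂ pᵢ.
−0.139·log₂(0.139) = 0.3957
−0.086·log₂(0.086) = 0.3044
−0.091·log₂(0.091) = 0.3147
−0.071·log₂(0.071) = 0.2709
−0.224·log₂(0.224) = 0.4835
−0.259·log₂(0.259) = 0.5048
−0.130·log₂(0.130) = 0.3826
Sum ≈ 2.6566 → 2.657 bits.

2.657 bits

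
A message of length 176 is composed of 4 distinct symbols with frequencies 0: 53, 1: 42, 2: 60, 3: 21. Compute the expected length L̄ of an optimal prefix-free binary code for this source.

Probabilities are the counts divided by 176.
Repeatedly combine the two least-probable nodes; the expected code length is the sum of the merged weights.
merge 21/176 + 21/88 → 63/176
merge 53/176 + 15/44 → 113/176
merge 63/176 + 113/176 → 1
L = 63/176 + 113/176 + 1 = 2 bits/symbol.

2 bits/symbol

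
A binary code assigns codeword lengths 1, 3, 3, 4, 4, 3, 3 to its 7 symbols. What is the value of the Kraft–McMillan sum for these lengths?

With common denominator 2^4 = 16: Σ 2^(−ℓᵢ) = 8/16 + 2/16 + 2/16 + 1/16 + 1/16 + 2/16 + 2/16 = 18/16 = 1.125.

1.125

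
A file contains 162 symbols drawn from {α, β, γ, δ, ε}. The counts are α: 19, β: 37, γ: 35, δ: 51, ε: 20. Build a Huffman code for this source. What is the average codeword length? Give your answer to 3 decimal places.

2.241 bits/symbol

Probabilities are the counts divided by 162.
Repeatedly combine the two least-probable nodes; the expected code length is the sum of the merged weights.
merge 19/162 + 10/81 → 13/54
merge 35/162 + 37/162 → 4/9
merge 13/54 + 17/54 → 5/9
merge 4/9 + 5/9 → 1
L = 13/54 + 4/9 + 5/9 + 1 = 121/54 ≈ 2.241 bits/symbol.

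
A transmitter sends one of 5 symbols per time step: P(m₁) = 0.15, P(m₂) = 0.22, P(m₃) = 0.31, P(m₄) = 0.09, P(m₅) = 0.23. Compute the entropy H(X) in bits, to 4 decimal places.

H = −Σ pᵢ log₂ pᵢ.
−0.15·log₂(0.15) = 0.4105
−0.22·log₂(0.22) = 0.4806
−0.31·log₂(0.31) = 0.5238
−0.09·log₂(0.09) = 0.3127
−0.23·log₂(0.23) = 0.4877
Sum ≈ 2.2152 → 2.2152 bits.

2.2152 bits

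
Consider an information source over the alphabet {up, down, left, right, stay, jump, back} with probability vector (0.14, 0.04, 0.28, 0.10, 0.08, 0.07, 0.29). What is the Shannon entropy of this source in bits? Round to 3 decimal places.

2.507 bits

H = −Σ pᵢ log₂ pᵢ.
−0.14·log₂(0.14) = 0.3971
−0.04·log₂(0.04) = 0.1858
−0.28·log₂(0.28) = 0.5142
−0.10·log₂(0.10) = 0.3322
−0.08·log₂(0.08) = 0.2915
−0.07·log₂(0.07) = 0.2686
−0.29·log₂(0.29) = 0.5179
Sum ≈ 2.5072 → 2.507 bits.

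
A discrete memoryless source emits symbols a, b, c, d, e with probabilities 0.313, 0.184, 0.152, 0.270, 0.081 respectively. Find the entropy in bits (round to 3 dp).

2.191 bits

H = −Σ pᵢ log₂ pᵢ.
−0.313·log₂(0.313) = 0.5245
−0.184·log₂(0.184) = 0.4494
−0.152·log₂(0.152) = 0.4131
−0.270·log₂(0.270) = 0.5100
−0.081·log₂(0.081) = 0.2937
Sum ≈ 2.1907 → 2.191 bits.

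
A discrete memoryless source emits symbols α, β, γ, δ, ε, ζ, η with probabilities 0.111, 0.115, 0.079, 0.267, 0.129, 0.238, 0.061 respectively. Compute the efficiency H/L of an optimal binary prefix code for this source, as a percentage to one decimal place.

99.8%

Entropy H = −Σ p log₂ p ≈ 2.6290 bits.
Huffman merges: 61/1000+79/1000→7/50; 111/1000+23/200→113/500; 129/1000+7/50→269/1000; 113/500+119/500→58/125; 267/1000+269/1000→67/125; 58/125+67/125→1. L = 527/200 ≈ 2.6350.
Efficiency = H/L = 2.6290/2.6350 = 99.8%.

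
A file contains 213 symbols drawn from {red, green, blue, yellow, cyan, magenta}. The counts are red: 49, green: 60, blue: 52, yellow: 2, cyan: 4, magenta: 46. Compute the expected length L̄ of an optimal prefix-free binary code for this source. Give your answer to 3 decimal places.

Probabilities are the counts divided by 213.
Repeatedly combine the two least-probable nodes; the expected code length is the sum of the merged weights.
merge 2/213 + 4/213 → 2/71
merge 2/71 + 46/213 → 52/213
merge 49/213 + 52/213 → 101/213
merge 52/213 + 20/71 → 112/213
merge 101/213 + 112/213 → 1
L = 2/71 + 52/213 + 101/213 + 112/213 + 1 = 484/213 ≈ 2.272 bits/symbol.

2.272 bits/symbol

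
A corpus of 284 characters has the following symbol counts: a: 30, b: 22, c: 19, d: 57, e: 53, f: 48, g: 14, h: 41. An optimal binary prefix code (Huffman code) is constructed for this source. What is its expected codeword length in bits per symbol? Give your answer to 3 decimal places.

2.912 bits/symbol

Probabilities are the counts divided by 284.
Repeatedly combine the two least-probable nodes; the expected code length is the sum of the merged weights.
merge 7/142 + 19/284 → 33/284
merge 11/142 + 15/142 → 13/71
merge 33/284 + 41/284 → 37/142
merge 12/71 + 13/71 → 25/71
merge 53/284 + 57/284 → 55/142
merge 37/142 + 25/71 → 87/142
merge 55/142 + 87/142 → 1
L = 33/284 + 13/71 + 37/142 + 25/71 + 55/142 + 87/142 + 1 = 827/284 ≈ 2.912 bits/symbol.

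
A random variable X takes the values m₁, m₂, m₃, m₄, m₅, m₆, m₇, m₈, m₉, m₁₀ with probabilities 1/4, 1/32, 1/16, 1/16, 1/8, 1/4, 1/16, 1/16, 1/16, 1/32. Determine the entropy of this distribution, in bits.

2.9375 bits

Each probability is a power of 1/2, so log₂(1/p) is an integer.
H = Σ p·log₂(1/p) = 1/4·2 + 1/32·5 + 1/16·4 + 1/16·4 + 1/8·3 + 1/4·2 + 1/16·4 + 1/16·4 + 1/16·4 + 1/32·5 = 2.9375 bits.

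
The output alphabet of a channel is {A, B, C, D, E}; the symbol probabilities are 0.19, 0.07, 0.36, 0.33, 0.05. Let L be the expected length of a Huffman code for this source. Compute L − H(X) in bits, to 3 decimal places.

Entropy H = −Σ p log₂ p ≈ 1.9983 bits.
Huffman merges: 1/20+7/100→3/25; 3/25+19/100→31/100; 31/100+33/100→16/25; 9/25+16/25→1. L = 207/100 ≈ 2.0700.
L − H = 2.0700 − 1.9983 = 0.072 bits.

0.072 bits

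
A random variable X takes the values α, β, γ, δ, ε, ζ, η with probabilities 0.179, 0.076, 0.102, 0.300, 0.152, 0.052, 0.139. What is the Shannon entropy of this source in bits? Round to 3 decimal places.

H = −Σ pᵢ log₂ pᵢ.
−0.179·log₂(0.179) = 0.4443
−0.076·log₂(0.076) = 0.2826
−0.102·log₂(0.102) = 0.3359
−0.300·log₂(0.300) = 0.5211
−0.152·log₂(0.152) = 0.4131
−0.052·log₂(0.052) = 0.2218
−0.139·log₂(0.139) = 0.3957
Sum ≈ 2.6145 → 2.614 bits.

2.614 bits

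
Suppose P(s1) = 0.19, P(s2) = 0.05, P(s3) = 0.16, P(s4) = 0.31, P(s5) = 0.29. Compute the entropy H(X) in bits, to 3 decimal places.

2.136 bits

H = −Σ pᵢ log₂ pᵢ.
−0.19·log₂(0.19) = 0.4552
−0.05·log₂(0.05) = 0.2161
−0.16·log₂(0.16) = 0.4230
−0.31·log₂(0.31) = 0.5238
−0.29·log₂(0.29) = 0.5179
Sum ≈ 2.1360 → 2.136 bits.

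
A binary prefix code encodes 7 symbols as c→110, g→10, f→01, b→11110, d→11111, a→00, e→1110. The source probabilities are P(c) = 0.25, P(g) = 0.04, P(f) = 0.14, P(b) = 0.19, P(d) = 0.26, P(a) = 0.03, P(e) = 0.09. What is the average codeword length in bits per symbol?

3.78 bits/symbol

L̄ = Σ pᵢ·ℓᵢ = 0.25·3 + 0.04·2 + 0.14·2 + 0.19·5 + 0.26·5 + 0.03·2 + 0.09·4 = 3.78 bits/symbol.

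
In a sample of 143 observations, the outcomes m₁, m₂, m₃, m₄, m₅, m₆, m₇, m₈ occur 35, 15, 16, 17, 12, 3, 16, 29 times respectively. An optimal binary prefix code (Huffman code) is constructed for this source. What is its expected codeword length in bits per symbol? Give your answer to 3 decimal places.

2.860 bits/symbol

Probabilities are the counts divided by 143.
Repeatedly combine the two least-probable nodes; the expected code length is the sum of the merged weights.
merge 3/143 + 12/143 → 15/143
merge 15/143 + 15/143 → 30/143
merge 16/143 + 16/143 → 32/143
merge 17/143 + 29/143 → 46/143
merge 30/143 + 32/143 → 62/143
merge 35/143 + 46/143 → 81/143
merge 62/143 + 81/143 → 1
L = 15/143 + 30/143 + 32/143 + 46/143 + 62/143 + 81/143 + 1 = 409/143 ≈ 2.860 bits/symbol.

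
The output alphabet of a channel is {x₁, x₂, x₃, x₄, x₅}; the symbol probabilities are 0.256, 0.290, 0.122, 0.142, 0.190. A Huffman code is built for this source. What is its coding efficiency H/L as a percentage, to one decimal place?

Entropy H = −Σ p log₂ p ≈ 2.2465 bits.
Huffman merges: 61/500+71/500→33/125; 19/100+32/125→223/500; 33/125+29/100→277/500; 223/500+277/500→1. L = 283/125 ≈ 2.2640.
Efficiency = H/L = 2.2465/2.2640 = 99.2%.

99.2%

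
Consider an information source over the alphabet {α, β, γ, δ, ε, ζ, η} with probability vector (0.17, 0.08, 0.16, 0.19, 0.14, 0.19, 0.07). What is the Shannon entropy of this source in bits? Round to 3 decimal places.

H = −Σ pᵢ log₂ pᵢ.
−0.17·log₂(0.17) = 0.4346
−0.08·log₂(0.08) = 0.2915
−0.16·log₂(0.16) = 0.4230
−0.19·log₂(0.19) = 0.4552
−0.14·log₂(0.14) = 0.3971
−0.19·log₂(0.19) = 0.4552
−0.07·log₂(0.07) = 0.2686
Sum ≈ 2.7252 → 2.725 bits.

2.725 bits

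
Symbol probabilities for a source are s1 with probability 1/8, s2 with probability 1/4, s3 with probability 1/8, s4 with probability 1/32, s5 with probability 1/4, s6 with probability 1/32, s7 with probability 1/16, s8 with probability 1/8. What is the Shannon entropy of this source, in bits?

Each probability is a power of 1/2, so log₂(1/p) is an integer.
H = Σ p·log₂(1/p) = 1/8·3 + 1/4·2 + 1/8·3 + 1/32·5 + 1/4·2 + 1/32·5 + 1/16·4 + 1/8·3 = 2.6875 bits.

2.6875 bits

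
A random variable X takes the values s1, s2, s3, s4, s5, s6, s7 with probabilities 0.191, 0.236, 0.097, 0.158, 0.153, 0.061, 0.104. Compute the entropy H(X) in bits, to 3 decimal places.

H = −Σ pᵢ log₂ pᵢ.
−0.191·log₂(0.191) = 0.4562
−0.236·log₂(0.236) = 0.4916
−0.097·log₂(0.097) = 0.3265
−0.158·log₂(0.158) = 0.4206
−0.153·log₂(0.153) = 0.4144
−0.061·log₂(0.061) = 0.2461
−0.104·log₂(0.104) = 0.3396
Sum ≈ 2.6950 → 2.695 bits.

2.695 bits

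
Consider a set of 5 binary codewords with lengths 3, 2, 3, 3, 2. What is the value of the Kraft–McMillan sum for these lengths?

With common denominator 2^3 = 8: Σ 2^(−ℓᵢ) = 1/8 + 2/8 + 1/8 + 1/8 + 2/8 = 7/8 = 0.875.

0.875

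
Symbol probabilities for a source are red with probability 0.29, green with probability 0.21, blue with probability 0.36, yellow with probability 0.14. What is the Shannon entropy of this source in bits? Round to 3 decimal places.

1.918 bits

H = −Σ pᵢ log₂ pᵢ.
−0.29·log₂(0.29) = 0.5179
−0.21·log₂(0.21) = 0.4728
−0.36·log₂(0.36) = 0.5306
−0.14·log₂(0.14) = 0.3971
Sum ≈ 1.9185 → 1.918 bits.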